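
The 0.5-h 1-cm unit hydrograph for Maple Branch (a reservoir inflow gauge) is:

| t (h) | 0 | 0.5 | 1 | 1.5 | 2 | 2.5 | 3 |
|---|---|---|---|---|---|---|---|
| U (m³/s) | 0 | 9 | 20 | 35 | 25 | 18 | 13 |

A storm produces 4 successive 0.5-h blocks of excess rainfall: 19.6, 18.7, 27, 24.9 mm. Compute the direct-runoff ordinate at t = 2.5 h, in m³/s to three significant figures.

By discrete convolution, Q_j = Σ (P_i / 10 mm) · U_{j−i}.
At t = 2.5 h (j=5): Q = (19.6/10)·18 + (18.7/10)·25 + (27/10)·35 + (24.9/10)·20 = 226 m³/s.

Q ≈ 226 m³/s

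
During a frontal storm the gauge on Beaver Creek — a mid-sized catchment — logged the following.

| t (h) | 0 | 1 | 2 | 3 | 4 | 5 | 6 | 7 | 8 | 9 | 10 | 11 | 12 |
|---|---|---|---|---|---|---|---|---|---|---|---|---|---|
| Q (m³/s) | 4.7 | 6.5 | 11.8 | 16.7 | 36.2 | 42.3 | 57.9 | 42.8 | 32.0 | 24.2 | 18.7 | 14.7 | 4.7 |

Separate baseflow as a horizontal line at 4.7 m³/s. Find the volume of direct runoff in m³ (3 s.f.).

Direct-runoff ordinates (Q − Q_b): 0.0, 1.8, 7.1, 12.0, 31.5, 37.6, 53.2, 38.1, 27.3, 19.5, 14.0, 10.0, 0.0 m³/s.
ΣQ_DR = 252.1 m³/s.
With Δt = 1 h = 3600 s, V = ΣQ_DR · Δt = 252.1 × 3600 = 9.08 × 10^5 m³.

V ≈ 9.08 × 10^5 m³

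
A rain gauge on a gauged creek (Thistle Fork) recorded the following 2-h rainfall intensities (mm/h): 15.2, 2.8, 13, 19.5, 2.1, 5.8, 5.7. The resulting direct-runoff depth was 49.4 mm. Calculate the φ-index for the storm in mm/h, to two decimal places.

Only the 3 blocks with intensity above φ contribute runoff: 15.2, 13, 19.5 mm/h.
Σ(I−φ)·Δt = d  ⇒  (15.2+13+19.5 − 3φ)·2 = 49.4
φ = (47.70 − 49.4/2) / 3 = 7.67 mm/h.

φ ≈ 7.67 mm/h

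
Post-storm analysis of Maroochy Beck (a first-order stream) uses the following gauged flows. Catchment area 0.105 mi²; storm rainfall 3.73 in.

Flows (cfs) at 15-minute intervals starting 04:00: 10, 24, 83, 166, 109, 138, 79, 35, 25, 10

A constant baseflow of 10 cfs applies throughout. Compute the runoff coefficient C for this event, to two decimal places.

C ≈ 0.57

ΣQ_DR = 579.0 cfs; V = ΣQ_DR·Δt = 5.211 × 10^5 ft³.
Runoff depth d = V / A = 2.136 in.
C = d / P = 2.136 / 3.73 = 0.57.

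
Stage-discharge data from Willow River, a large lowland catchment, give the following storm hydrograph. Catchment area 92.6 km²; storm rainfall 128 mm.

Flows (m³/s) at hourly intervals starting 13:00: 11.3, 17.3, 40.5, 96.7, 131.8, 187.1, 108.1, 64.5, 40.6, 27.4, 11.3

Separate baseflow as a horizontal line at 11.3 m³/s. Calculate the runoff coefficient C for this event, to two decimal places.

ΣQ_DR = 612.3 m³/s; V = ΣQ_DR·Δt = 2.204 × 10^6 m³.
Runoff depth d = V / A = 23.80 mm.
C = d / P = 23.80 / 128 = 0.19.

C ≈ 0.19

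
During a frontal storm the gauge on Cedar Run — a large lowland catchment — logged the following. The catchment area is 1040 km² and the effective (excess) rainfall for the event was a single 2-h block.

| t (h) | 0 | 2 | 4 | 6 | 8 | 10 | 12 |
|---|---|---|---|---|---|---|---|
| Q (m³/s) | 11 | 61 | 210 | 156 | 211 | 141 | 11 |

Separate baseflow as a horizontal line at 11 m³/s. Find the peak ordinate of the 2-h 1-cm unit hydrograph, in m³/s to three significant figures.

Direct runoff: 0.0, 50.0, 199.0, 145.0, 200.0, 130.0, 0.0 m³/s; ΣQ_DR = 724.0 m³/s, peak = 200.0 m³/s.
Runoff depth d = ΣQ_DR·Δt / A = 724.0 × 7200 / (1040 km²) = 5.012 mm.
The 1-cm UH is the DRH scaled by (10 mm)/d, so U_p = 200.0 × 10/5.012 = 399 m³/s.

U_p ≈ 399 m³/s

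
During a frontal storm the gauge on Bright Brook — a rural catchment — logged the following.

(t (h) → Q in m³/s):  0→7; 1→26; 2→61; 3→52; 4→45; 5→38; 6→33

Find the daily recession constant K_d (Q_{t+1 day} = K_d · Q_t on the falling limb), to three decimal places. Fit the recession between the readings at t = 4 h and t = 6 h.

Between t = 4 h and t = 6 h the flow falls from 45 to 33 m³/s over 2×1 h = 2 h.
Per-interval ratio K = (33/45)^(1/2) = 0.8563; K_d = K^(24/1) = 0.024.

K_d ≈ 0.024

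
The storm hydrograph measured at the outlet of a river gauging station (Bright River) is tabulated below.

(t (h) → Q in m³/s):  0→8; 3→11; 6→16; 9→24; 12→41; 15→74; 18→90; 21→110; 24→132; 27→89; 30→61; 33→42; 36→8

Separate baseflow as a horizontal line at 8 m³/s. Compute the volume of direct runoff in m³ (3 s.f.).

V ≈ 6.50 × 10^6 m³

Direct-runoff ordinates (Q − Q_b): 0.0, 3.0, 8.0, 16.0, 33.0, 66.0, 82.0, 102.0, 124.0, 81.0, 53.0, 34.0, 0.0 m³/s.
ΣQ_DR = 602.0 m³/s.
With Δt = 3 h = 10800 s, V = ΣQ_DR · Δt = 602.0 × 10800 = 6.50 × 10^6 m³.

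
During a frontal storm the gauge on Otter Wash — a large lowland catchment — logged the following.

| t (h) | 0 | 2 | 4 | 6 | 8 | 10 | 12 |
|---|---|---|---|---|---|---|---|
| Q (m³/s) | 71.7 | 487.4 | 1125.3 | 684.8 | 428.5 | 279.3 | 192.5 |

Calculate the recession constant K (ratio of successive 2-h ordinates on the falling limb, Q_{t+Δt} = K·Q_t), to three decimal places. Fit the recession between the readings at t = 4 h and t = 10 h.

K ≈ 0.628

Using the recession-limb readings at t = 4 h and t = 10 h: Q falls from 1125.3 to 279.3 m³/s over 3 intervals.
K = (Q₂/Q₁)^(1/3) = (279.3/1125.3)^(1/3) = 0.628.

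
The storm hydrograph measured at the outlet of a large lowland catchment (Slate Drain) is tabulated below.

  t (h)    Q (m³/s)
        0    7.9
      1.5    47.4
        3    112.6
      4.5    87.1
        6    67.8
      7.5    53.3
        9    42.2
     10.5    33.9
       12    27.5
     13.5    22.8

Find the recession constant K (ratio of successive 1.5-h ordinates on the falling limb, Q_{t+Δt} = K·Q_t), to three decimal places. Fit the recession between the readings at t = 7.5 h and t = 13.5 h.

K ≈ 0.809

Using the recession-limb readings at t = 7.5 h and t = 13.5 h: Q falls from 53.3 to 22.8 m³/s over 4 intervals.
K = (Q₂/Q₁)^(1/4) = (22.8/53.3)^(1/4) = 0.809.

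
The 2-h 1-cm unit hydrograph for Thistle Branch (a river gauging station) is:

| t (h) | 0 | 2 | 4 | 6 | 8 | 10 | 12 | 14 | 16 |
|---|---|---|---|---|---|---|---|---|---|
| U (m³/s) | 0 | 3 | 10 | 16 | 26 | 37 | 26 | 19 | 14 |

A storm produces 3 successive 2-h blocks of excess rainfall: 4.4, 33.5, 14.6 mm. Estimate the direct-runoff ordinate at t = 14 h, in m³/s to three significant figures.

By discrete convolution, Q_j = Σ (P_i / 10 mm) · U_{j−i}.
At t = 14 h (j=7): Q = (4.4/10)·19 + (33.5/10)·26 + (14.6/10)·37 = 149 m³/s.

Q ≈ 149 m³/s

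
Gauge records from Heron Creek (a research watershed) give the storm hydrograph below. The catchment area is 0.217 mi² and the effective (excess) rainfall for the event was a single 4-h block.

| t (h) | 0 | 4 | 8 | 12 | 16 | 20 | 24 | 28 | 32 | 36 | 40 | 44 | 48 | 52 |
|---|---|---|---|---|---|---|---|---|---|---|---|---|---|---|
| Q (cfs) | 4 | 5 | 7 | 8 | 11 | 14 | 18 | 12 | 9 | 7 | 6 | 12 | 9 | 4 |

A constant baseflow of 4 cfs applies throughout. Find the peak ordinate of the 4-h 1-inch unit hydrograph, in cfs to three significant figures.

Direct runoff: 0.0, 1.0, 3.0, 4.0, 7.0, 10.0, 14.0, 8.0, 5.0, 3.0, 2.0, 8.0, 5.0, 0.0 cfs; ΣQ_DR = 70.00 cfs, peak = 14.0 cfs.
Runoff depth d = ΣQ_DR·Δt / A = 70.00 × 14400 / (0.217 mi²) = 1.999 in.
The 1-inch UH is the DRH scaled by (1 in)/d, so U_p = 14.0 × 1/1.999 = 7.00 cfs.

U_p ≈ 7.00 cfs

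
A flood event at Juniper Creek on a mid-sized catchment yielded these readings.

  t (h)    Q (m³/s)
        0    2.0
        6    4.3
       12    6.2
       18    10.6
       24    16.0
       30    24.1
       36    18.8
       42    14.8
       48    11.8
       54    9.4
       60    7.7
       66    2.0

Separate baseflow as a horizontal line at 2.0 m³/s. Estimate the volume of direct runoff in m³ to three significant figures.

V ≈ 2.24 × 10^6 m³

Direct-runoff ordinates (Q − Q_b): 0.0, 2.3, 4.2, 8.6, 14.0, 22.1, 16.8, 12.8, 9.8, 7.4, 5.7, 0.0 m³/s.
ΣQ_DR = 103.7 m³/s.
With Δt = 6 h = 21600 s, V = ΣQ_DR · Δt = 103.7 × 21600 = 2.24 × 10^6 m³.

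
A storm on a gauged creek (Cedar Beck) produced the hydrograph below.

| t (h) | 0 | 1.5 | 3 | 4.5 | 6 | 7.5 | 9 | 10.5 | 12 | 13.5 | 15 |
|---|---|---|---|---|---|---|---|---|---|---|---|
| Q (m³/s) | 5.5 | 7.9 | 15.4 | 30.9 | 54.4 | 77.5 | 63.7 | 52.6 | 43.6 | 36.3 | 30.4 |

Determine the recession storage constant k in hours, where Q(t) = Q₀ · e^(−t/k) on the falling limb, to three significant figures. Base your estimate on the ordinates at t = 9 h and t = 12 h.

On the falling limb, Q drops from 63.7 to 43.6 m³/s between t = 9 h and t = 12 h (Δt = 3 h).
k = −Δt / ln(Q₂/Q₁) = −3 / ln(43.6/63.7) = 7.91 h.

k ≈ 7.91 h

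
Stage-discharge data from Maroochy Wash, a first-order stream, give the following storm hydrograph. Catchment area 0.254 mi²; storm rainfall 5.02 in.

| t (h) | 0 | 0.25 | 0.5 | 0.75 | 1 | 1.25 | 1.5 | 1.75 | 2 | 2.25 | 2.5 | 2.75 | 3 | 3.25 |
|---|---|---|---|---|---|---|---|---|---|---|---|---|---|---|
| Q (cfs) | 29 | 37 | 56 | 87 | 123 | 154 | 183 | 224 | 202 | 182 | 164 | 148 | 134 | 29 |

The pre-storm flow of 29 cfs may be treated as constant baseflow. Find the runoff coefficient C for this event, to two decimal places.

ΣQ_DR = 1346 cfs; V = ΣQ_DR·Δt = 1.211 × 10^6 ft³.
Runoff depth d = V / A = 2.053 in.
C = d / P = 2.053 / 5.02 = 0.41.

C ≈ 0.41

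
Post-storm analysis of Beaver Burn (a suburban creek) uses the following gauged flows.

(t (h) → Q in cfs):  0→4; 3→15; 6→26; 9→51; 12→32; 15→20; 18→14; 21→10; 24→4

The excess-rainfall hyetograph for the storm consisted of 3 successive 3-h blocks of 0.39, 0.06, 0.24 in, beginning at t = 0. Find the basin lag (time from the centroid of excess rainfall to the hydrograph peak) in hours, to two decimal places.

Centroid of excess rainfall: t_c = Σ P_i·t̄_i / ΣP_i = 3.8478 h (block centres at 1.5, 4.5, 7.5 h).
Hydrograph peak occurs at t = 9 h, so basin lag t_L = 9 − 3.8478 = 5.15 h.

t_L ≈ 5.15 h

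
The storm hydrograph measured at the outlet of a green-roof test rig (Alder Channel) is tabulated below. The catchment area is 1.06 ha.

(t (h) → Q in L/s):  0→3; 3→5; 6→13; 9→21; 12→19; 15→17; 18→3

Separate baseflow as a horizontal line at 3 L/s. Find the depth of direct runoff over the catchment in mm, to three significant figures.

d ≈ 61.1 mm

Direct runoff: 0.0, 2.0, 10.0, 18.0, 16.0, 14.0, 0.0 L/s; ΣQ_DR = 60.00 L/s.
V = ΣQ_DR · Δt = 60.00 × 10800 s = 6.480 × 10^5 L.
Over A = 1.06 ha, depth = V / A = 61.1 mm.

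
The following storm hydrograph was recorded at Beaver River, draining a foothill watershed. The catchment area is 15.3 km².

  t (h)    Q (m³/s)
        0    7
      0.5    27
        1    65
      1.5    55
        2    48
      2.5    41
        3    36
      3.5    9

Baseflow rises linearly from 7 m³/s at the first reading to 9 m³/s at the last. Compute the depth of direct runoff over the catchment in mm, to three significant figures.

d ≈ 26.4 mm

Direct runoff: 0.00, 19.71, 57.43, 47.14, 39.86, 32.57, 27.29, 0.00 m³/s; ΣQ_DR = 224.0 m³/s.
V = ΣQ_DR · Δt = 224.0 × 1800 s = 4.032 × 10^5 m³.
Over A = 15.3 km², depth = V / A = 26.4 mm.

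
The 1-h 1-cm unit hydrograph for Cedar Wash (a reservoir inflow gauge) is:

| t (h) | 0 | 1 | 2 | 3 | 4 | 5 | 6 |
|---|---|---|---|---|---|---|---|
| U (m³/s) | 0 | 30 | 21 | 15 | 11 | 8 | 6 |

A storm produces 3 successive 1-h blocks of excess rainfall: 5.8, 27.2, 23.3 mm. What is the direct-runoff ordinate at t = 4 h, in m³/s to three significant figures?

Q ≈ 96.1 m³/s

By discrete convolution, Q_j = Σ (P_i / 10 mm) · U_{j−i}.
At t = 4 h (j=4): Q = (5.8/10)·11 + (27.2/10)·15 + (23.3/10)·21 = 96.1 m³/s.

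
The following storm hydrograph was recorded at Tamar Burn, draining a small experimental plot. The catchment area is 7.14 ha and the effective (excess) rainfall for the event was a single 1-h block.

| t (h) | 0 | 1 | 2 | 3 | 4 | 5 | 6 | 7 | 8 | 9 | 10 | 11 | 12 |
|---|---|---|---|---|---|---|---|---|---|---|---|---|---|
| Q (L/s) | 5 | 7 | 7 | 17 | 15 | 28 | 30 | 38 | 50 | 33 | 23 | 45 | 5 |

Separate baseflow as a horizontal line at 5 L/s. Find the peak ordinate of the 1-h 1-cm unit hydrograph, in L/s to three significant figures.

U_p ≈ 37.5 L/s

Direct runoff: 0.0, 2.0, 2.0, 12.0, 10.0, 23.0, 25.0, 33.0, 45.0, 28.0, 18.0, 40.0, 0.0 L/s; ΣQ_DR = 238.0 L/s, peak = 45.0 L/s.
Runoff depth d = ΣQ_DR·Δt / A = 238.0 × 3600 / (7.14 ha) = 12.00 mm.
The 1-cm UH is the DRH scaled by (10 mm)/d, so U_p = 45.0 × 10/12.00 = 37.5 L/s.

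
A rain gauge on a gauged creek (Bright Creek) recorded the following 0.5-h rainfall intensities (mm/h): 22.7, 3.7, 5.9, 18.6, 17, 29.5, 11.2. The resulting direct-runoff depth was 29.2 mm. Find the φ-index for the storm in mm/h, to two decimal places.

φ ≈ 8.12 mm/h

Only the 5 blocks with intensity above φ contribute runoff: 22.7, 18.6, 17, 29.5, 11.2 mm/h.
Σ(I−φ)·Δt = d  ⇒  (22.7+18.6+17+29.5+11.2 − 5φ)·0.5 = 29.2
φ = (99.00 − 29.2/0.5) / 5 = 8.12 mm/h.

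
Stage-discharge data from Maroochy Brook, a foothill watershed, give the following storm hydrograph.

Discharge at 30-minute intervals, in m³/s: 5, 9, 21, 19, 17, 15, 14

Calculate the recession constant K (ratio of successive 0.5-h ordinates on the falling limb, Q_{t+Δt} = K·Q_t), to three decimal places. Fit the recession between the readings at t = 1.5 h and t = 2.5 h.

Using the recession-limb readings at t = 1.5 h and t = 2.5 h: Q falls from 19 to 15 m³/s over 2 intervals.
K = (Q₂/Q₁)^(1/2) = (15/19)^(1/2) = 0.889.

K ≈ 0.889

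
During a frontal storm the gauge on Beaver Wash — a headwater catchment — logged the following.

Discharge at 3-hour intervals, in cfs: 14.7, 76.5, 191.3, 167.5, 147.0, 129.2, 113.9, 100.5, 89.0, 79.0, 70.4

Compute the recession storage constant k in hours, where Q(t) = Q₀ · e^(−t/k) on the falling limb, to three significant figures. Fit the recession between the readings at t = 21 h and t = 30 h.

k ≈ 25.3 h

On the falling limb, Q drops from 100.5 to 70.4 cfs between t = 21 h and t = 30 h (Δt = 9 h).
k = −Δt / ln(Q₂/Q₁) = −9 / ln(70.4/100.5) = 25.3 h.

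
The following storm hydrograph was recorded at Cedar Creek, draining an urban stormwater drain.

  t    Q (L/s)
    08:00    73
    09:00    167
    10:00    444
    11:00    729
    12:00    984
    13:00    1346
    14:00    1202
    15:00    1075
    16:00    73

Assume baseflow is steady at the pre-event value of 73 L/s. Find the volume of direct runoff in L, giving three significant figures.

Direct-runoff ordinates (Q − Q_b): 0.0, 94.0, 371.0, 656.0, 911.0, 1273.0, 1129.0, 1002.0, 0.0 L/s.
ΣQ_DR = 5436 L/s.
With Δt = 1 h = 3600 s, V = ΣQ_DR · Δt = 5436 × 3600 = 1.96 × 10^7 L.

V ≈ 1.96 × 10^7 L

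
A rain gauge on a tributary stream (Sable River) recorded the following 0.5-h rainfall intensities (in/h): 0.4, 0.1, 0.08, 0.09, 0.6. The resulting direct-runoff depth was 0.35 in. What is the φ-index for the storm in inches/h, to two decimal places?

Only the 2 blocks with intensity above φ contribute runoff: 0.4, 0.6 in/h.
Σ(I−φ)·Δt = d  ⇒  (0.4+0.6 − 2φ)·0.5 = 0.35
φ = (1.000 − 0.35/0.5) / 2 = 0.15 in/h.

φ ≈ 0.15 in/h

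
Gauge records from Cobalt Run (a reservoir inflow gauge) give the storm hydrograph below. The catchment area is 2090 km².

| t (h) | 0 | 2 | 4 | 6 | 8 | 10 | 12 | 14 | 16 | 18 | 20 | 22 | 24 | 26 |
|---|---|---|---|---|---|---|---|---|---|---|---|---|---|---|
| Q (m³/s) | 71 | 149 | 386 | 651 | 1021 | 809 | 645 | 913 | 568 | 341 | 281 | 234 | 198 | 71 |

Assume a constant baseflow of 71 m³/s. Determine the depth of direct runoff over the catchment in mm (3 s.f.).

d ≈ 18.4 mm

Direct runoff: 0.0, 78.0, 315.0, 580.0, 950.0, 738.0, 574.0, 842.0, 497.0, 270.0, 210.0, 163.0, 127.0, 0.0 m³/s; ΣQ_DR = 5344 m³/s.
V = ΣQ_DR · Δt = 5344 × 7200 s = 3.848 × 10^7 m³.
Over A = 2090 km², depth = V / A = 18.4 mm.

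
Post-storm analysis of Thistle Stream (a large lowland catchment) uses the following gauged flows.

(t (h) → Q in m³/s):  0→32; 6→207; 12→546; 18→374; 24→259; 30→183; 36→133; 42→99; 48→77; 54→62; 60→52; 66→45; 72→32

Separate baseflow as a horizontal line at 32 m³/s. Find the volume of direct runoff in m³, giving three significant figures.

Direct-runoff ordinates (Q − Q_b): 0.0, 175.0, 514.0, 342.0, 227.0, 151.0, 101.0, 67.0, 45.0, 30.0, 20.0, 13.0, 0.0 m³/s.
ΣQ_DR = 1685 m³/s.
With Δt = 6 h = 21600 s, V = ΣQ_DR · Δt = 1685 × 21600 = 3.64 × 10^7 m³.

V ≈ 3.64 × 10^7 m³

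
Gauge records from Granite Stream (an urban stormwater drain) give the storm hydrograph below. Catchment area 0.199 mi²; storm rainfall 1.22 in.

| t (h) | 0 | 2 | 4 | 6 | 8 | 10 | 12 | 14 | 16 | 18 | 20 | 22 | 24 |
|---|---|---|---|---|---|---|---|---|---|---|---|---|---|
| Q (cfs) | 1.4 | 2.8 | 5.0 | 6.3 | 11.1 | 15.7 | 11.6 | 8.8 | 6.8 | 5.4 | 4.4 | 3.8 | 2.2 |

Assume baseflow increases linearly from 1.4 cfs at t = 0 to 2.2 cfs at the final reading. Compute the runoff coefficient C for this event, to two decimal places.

C ≈ 0.79

ΣQ_DR = 61.90 cfs; V = ΣQ_DR·Δt = 4.457 × 10^5 ft³.
Runoff depth d = V / A = 0.9640 in.
C = d / P = 0.9640 / 1.22 = 0.79.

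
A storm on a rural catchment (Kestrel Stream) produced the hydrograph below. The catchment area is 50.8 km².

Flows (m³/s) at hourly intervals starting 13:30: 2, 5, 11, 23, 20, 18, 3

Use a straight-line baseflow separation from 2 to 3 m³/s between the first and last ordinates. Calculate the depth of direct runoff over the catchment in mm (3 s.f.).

d ≈ 4.57 mm

Direct runoff: 0.00, 2.83, 8.67, 20.50, 17.33, 15.17, 0.00 m³/s; ΣQ_DR = 64.50 m³/s.
V = ΣQ_DR · Δt = 64.50 × 3600 s = 2.322 × 10^5 m³.
Over A = 50.8 km², depth = V / A = 4.57 mm.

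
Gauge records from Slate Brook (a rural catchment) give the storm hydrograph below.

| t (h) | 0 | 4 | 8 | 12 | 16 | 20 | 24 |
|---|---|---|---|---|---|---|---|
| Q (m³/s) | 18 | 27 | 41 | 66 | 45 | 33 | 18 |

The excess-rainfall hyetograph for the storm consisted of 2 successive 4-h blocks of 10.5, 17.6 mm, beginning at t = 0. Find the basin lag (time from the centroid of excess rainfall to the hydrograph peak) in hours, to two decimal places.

t_L ≈ 7.49 h

Centroid of excess rainfall: t_c = Σ P_i·t̄_i / ΣP_i = 4.5053 h (block centres at 2, 6 h).
Hydrograph peak occurs at t = 12 h, so basin lag t_L = 12 − 4.5053 = 7.49 h.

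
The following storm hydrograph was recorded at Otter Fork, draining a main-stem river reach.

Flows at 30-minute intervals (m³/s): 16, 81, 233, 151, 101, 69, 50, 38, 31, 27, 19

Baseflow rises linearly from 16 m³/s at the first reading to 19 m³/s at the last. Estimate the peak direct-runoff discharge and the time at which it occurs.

Subtracting baseflow gives direct-runoff ordinates: 0.00, 64.70, 216.40, 134.10, 83.80, 51.50, 32.20, 19.90, 12.60, 8.30, 0.00 m³/s.
The maximum is 216.40 m³/s, occurring at the reading for t = 1 h.

Q_p = 216.40 m³/s at t = 1 h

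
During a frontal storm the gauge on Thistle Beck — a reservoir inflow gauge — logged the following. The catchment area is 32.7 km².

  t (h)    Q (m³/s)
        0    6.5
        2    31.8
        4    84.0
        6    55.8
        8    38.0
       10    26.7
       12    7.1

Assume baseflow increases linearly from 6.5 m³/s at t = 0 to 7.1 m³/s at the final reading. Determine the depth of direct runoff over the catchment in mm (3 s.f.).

d ≈ 44.5 mm

Direct runoff: 0.00, 25.20, 77.30, 49.00, 31.10, 19.70, 0.00 m³/s; ΣQ_DR = 202.3 m³/s.
V = ΣQ_DR · Δt = 202.3 × 7200 s = 1.457 × 10^6 m³.
Over A = 32.7 km², depth = V / A = 44.5 mm.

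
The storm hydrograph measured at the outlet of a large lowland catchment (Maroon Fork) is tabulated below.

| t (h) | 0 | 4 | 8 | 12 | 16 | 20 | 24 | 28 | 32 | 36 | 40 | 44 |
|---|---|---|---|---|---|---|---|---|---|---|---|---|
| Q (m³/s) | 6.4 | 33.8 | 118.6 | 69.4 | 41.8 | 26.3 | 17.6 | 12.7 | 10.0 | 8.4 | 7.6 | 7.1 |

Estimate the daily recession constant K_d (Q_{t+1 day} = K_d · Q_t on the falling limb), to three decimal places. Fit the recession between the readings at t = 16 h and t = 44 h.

K_d ≈ 0.219

Between t = 16 h and t = 44 h the flow falls from 41.8 to 7.1 m³/s over 7×4 h = 28 h.
Per-interval ratio K = (7.1/41.8)^(1/7) = 0.7763; K_d = K^(24/4) = 0.219.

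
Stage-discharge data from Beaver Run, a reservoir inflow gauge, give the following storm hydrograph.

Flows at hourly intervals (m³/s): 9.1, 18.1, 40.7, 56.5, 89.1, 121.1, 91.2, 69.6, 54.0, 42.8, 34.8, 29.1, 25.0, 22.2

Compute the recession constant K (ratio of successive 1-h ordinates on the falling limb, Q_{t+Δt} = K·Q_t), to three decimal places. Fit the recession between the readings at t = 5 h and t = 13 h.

Using the recession-limb readings at t = 5 h and t = 13 h: Q falls from 121.1 to 22.2 m³/s over 8 intervals.
K = (Q₂/Q₁)^(1/8) = (22.2/121.1)^(1/8) = 0.809.

K ≈ 0.809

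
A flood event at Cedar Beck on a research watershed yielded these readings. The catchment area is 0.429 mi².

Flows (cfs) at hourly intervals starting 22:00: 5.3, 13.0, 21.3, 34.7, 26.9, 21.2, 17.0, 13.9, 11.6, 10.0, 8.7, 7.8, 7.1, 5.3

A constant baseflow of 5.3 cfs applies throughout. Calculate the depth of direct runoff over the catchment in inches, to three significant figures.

d ≈ 0.468 in

Direct runoff: 0.0, 7.7, 16.0, 29.4, 21.6, 15.9, 11.7, 8.6, 6.3, 4.7, 3.4, 2.5, 1.8, 0.0 cfs; ΣQ_DR = 129.6 cfs.
V = ΣQ_DR · Δt = 129.6 × 3600 s = 4.666 × 10^5 ft³.
Over A = 0.429 mi², depth = V / A = 0.468 in.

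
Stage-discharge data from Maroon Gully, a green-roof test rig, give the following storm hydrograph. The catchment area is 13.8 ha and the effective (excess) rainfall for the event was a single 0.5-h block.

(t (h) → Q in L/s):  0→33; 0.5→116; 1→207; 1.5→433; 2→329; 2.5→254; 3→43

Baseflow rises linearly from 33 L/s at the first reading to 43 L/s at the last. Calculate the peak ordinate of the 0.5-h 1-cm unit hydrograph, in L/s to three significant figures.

Direct runoff: 0.00, 81.33, 170.67, 395.00, 289.33, 212.67, 0.00 L/s; ΣQ_DR = 1149 L/s, peak = 395.00 L/s.
Runoff depth d = ΣQ_DR·Δt / A = 1149 × 1800 / (13.8 ha) = 14.99 mm.
The 1-cm UH is the DRH scaled by (10 mm)/d, so U_p = 395.00 × 10/14.99 = 264 L/s.

U_p ≈ 264 L/s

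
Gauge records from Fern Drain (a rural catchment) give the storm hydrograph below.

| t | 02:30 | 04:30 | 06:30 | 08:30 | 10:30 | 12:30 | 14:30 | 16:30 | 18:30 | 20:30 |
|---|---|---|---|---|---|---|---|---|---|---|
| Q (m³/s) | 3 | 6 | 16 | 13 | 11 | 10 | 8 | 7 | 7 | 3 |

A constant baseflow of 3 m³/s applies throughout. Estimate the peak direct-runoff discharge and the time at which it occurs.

Q_p = 13.0 m³/s at t = 06:30

Subtracting baseflow gives direct-runoff ordinates: 0.0, 3.0, 13.0, 10.0, 8.0, 7.0, 5.0, 4.0, 4.0, 0.0 m³/s.
The maximum is 13.0 m³/s, occurring at the reading for t = 06:30.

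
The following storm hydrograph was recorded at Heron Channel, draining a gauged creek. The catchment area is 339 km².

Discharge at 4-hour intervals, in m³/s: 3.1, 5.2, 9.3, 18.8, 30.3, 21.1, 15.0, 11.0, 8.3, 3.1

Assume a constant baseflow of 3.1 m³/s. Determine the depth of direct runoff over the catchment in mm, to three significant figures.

Direct runoff: 0.0, 2.1, 6.2, 15.7, 27.2, 18.0, 11.9, 7.9, 5.2, 0.0 m³/s; ΣQ_DR = 94.20 m³/s.
V = ΣQ_DR · Δt = 94.20 × 14400 s = 1.356 × 10^6 m³.
Over A = 339 km², depth = V / A = 4.00 mm.

d ≈ 4.00 mm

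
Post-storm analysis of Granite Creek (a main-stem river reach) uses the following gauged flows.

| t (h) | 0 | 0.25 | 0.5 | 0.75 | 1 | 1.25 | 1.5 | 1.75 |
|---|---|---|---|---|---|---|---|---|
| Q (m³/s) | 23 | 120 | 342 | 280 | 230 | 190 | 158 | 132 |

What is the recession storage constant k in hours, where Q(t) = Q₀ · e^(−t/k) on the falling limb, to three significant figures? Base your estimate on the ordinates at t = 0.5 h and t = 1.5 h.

On the falling limb, Q drops from 342 to 158 m³/s between t = 0.5 h and t = 1.5 h (Δt = 1 h).
k = −Δt / ln(Q₂/Q₁) = −1 / ln(158/342) = 1.29 h.

k ≈ 1.29 h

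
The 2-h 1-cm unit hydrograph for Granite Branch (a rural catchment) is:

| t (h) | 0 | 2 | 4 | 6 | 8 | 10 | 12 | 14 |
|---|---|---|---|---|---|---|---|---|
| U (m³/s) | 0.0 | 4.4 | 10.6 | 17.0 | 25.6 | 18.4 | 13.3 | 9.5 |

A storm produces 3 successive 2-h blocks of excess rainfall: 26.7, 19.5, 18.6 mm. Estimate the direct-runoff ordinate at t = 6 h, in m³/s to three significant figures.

By discrete convolution, Q_j = Σ (P_i / 10 mm) · U_{j−i}.
At t = 6 h (j=3): Q = (26.7/10)·17.0 + (19.5/10)·10.6 + (18.6/10)·4.4 = 74.2 m³/s.

Q ≈ 74.2 m³/s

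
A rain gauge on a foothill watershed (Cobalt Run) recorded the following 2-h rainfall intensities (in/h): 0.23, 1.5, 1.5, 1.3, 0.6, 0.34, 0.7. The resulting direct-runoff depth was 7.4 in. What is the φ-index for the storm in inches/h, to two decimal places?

φ ≈ 0.38 in/h

Only the 5 blocks with intensity above φ contribute runoff: 1.5, 1.5, 1.3, 0.6, 0.7 in/h.
Σ(I−φ)·Δt = d  ⇒  (1.5+1.5+1.3+0.6+0.7 − 5φ)·2 = 7.4
φ = (5.600 − 7.4/2) / 5 = 0.38 in/h.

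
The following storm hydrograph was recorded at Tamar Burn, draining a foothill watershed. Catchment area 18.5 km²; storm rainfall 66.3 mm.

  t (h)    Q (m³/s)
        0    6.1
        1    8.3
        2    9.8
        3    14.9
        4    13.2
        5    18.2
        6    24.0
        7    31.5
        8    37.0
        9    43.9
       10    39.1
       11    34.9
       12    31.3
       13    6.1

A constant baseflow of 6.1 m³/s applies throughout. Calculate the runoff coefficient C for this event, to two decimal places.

ΣQ_DR = 232.9 m³/s; V = ΣQ_DR·Δt = 8.384 × 10^5 m³.
Runoff depth d = V / A = 45.32 mm.
C = d / P = 45.32 / 66.3 = 0.68.

C ≈ 0.68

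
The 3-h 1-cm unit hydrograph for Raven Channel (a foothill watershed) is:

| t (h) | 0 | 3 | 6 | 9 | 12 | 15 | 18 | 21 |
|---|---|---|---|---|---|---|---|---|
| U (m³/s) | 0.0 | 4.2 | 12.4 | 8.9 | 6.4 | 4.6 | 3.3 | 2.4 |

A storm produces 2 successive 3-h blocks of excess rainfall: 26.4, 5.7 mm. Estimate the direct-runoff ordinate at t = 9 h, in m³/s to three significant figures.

Q ≈ 30.6 m³/s

By discrete convolution, Q_j = Σ (P_i / 10 mm) · U_{j−i}.
At t = 9 h (j=3): Q = (26.4/10)·8.9 + (5.7/10)·12.4 = 30.6 m³/s.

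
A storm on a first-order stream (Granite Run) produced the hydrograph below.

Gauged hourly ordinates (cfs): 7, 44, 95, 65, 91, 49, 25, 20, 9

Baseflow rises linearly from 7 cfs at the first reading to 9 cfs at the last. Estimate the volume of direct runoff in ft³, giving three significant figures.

V ≈ 1.20 × 10^6 ft³

Direct-runoff ordinates (Q − Q_b): 0.00, 36.75, 87.50, 57.25, 83.00, 40.75, 16.50, 11.25, 0.00 cfs.
ΣQ_DR = 333.0 cfs.
With Δt = 1 h = 3600 s, V = ΣQ_DR · Δt = 333.0 × 3600 = 1.20 × 10^6 ft³.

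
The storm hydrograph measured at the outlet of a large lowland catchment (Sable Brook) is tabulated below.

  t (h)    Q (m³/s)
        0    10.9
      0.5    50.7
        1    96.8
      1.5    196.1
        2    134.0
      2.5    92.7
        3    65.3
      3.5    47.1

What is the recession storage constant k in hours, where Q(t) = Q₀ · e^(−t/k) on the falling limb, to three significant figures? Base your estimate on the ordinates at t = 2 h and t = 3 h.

On the falling limb, Q drops from 134.0 to 65.3 m³/s between t = 2 h and t = 3 h (Δt = 1 h).
k = −Δt / ln(Q₂/Q₁) = −1 / ln(65.3/134.0) = 1.39 h.

k ≈ 1.39 h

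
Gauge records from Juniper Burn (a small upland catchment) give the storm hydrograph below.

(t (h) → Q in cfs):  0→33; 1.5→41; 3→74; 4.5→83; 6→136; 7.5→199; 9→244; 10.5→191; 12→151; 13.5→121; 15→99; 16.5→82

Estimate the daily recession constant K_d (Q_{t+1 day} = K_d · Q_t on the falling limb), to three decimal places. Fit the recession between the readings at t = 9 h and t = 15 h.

K_d ≈ 0.027

Between t = 9 h and t = 15 h the flow falls from 244 to 99 cfs over 4×1.5 h = 6 h.
Per-interval ratio K = (99/244)^(1/4) = 0.7981; K_d = K^(24/1.5) = 0.027.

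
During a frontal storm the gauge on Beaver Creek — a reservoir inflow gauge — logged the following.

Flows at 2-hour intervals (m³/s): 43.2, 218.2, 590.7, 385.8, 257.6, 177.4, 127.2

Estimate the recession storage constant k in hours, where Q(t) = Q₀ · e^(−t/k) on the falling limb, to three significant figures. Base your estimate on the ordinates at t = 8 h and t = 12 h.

On the falling limb, Q drops from 257.6 to 127.2 m³/s between t = 8 h and t = 12 h (Δt = 4 h).
k = −Δt / ln(Q₂/Q₁) = −4 / ln(127.2/257.6) = 5.67 h.

k ≈ 5.67 h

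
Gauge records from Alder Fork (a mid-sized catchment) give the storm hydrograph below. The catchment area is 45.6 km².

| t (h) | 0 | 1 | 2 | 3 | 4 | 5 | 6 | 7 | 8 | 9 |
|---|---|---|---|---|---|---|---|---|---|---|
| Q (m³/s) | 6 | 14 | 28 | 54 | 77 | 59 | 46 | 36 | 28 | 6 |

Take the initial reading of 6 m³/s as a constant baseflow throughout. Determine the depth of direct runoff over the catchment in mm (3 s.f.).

Direct runoff: 0.0, 8.0, 22.0, 48.0, 71.0, 53.0, 40.0, 30.0, 22.0, 0.0 m³/s; ΣQ_DR = 294.0 m³/s.
V = ΣQ_DR · Δt = 294.0 × 3600 s = 1.058 × 10^6 m³.
Over A = 45.6 km², depth = V / A = 23.2 mm.

d ≈ 23.2 mm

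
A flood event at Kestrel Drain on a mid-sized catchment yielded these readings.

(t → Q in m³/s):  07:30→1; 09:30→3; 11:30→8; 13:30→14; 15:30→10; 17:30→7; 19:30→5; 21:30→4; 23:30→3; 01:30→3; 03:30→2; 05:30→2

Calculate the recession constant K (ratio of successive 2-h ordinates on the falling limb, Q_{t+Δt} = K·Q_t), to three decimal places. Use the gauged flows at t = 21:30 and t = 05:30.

Using the recession-limb readings at t = 21:30 and t = 05:30: Q falls from 4 to 2 m³/s over 4 intervals.
K = (Q₂/Q₁)^(1/4) = (2/4)^(1/4) = 0.841.

K ≈ 0.841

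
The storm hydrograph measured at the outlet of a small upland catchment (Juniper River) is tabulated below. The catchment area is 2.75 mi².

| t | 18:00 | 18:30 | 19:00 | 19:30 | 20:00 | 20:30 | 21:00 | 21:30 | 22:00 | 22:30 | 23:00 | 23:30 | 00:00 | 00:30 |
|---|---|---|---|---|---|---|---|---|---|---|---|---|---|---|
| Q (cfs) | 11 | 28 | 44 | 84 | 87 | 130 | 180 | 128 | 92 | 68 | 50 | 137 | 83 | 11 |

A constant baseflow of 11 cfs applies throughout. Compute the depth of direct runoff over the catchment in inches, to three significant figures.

Direct runoff: 0.0, 17.0, 33.0, 73.0, 76.0, 119.0, 169.0, 117.0, 81.0, 57.0, 39.0, 126.0, 72.0, 0.0 cfs; ΣQ_DR = 979.0 cfs.
V = ΣQ_DR · Δt = 979.0 × 1800 s = 1.762 × 10^6 ft³.
Over A = 2.75 mi², depth = V / A = 0.276 in.

d ≈ 0.276 in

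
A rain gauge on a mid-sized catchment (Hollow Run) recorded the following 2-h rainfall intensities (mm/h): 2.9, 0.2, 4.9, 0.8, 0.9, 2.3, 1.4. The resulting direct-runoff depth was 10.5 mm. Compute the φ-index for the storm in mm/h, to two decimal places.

φ ≈ 1.62 mm/h

Only the 3 blocks with intensity above φ contribute runoff: 2.9, 4.9, 2.3 mm/h.
Σ(I−φ)·Δt = d  ⇒  (2.9+4.9+2.3 − 3φ)·2 = 10.5
φ = (10.10 − 10.5/2) / 3 = 1.62 mm/h.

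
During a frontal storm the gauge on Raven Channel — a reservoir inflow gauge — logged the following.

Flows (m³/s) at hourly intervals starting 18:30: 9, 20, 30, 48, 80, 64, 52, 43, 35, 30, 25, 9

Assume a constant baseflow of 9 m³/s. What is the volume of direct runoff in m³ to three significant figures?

Direct-runoff ordinates (Q − Q_b): 0.0, 11.0, 21.0, 39.0, 71.0, 55.0, 43.0, 34.0, 26.0, 21.0, 16.0, 0.0 m³/s.
ΣQ_DR = 337.0 m³/s.
With Δt = 1 h = 3600 s, V = ΣQ_DR · Δt = 337.0 × 3600 = 1.21 × 10^6 m³.

V ≈ 1.21 × 10^6 m³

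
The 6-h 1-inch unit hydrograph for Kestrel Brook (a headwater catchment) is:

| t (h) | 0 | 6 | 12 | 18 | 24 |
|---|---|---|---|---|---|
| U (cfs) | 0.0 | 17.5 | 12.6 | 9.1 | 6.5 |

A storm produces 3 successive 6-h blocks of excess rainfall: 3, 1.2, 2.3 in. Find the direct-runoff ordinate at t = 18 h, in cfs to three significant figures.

By discrete convolution, Q_j = Σ (P_i / 1 in) · U_{j−i}.
At t = 18 h (j=3): Q = (3/1)·9.1 + (1.2/1)·12.6 + (2.3/1)·17.5 = 82.7 cfs.

Q ≈ 82.7 cfs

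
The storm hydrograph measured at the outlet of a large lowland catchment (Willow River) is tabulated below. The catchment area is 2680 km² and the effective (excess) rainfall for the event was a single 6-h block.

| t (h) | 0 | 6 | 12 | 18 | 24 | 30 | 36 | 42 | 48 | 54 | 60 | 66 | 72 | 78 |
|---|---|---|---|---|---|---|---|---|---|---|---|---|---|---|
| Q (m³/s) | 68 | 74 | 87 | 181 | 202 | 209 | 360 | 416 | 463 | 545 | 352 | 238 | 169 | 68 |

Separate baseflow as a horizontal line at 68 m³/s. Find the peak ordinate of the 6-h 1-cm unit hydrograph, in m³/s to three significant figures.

U_p ≈ 239 m³/s

Direct runoff: 0.0, 6.0, 19.0, 113.0, 134.0, 141.0, 292.0, 348.0, 395.0, 477.0, 284.0, 170.0, 101.0, 0.0 m³/s; ΣQ_DR = 2480 m³/s, peak = 477.0 m³/s.
Runoff depth d = ΣQ_DR·Δt / A = 2480 × 21600 / (2680 km²) = 19.99 mm.
The 1-cm UH is the DRH scaled by (10 mm)/d, so U_p = 477.0 × 10/19.99 = 239 m³/s.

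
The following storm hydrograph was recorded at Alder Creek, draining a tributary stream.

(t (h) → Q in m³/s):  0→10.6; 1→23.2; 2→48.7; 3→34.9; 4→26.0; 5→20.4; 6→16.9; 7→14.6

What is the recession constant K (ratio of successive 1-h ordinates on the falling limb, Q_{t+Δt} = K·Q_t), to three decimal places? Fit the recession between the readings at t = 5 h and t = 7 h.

Using the recession-limb readings at t = 5 h and t = 7 h: Q falls from 20.4 to 14.6 m³/s over 2 intervals.
K = (Q₂/Q₁)^(1/2) = (14.6/20.4)^(1/2) = 0.846.

K ≈ 0.846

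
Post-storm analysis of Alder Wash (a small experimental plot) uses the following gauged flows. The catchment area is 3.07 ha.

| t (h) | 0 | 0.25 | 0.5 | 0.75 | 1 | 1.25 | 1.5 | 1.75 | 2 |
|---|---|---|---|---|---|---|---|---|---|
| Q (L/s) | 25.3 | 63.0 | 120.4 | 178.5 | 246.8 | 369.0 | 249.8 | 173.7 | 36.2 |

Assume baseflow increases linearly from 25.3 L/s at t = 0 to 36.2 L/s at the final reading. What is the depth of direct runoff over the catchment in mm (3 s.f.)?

d ≈ 34.8 mm

Direct runoff: 0.00, 36.34, 92.38, 149.11, 216.05, 336.89, 216.32, 138.86, 0.00 L/s; ΣQ_DR = 1186 L/s.
V = ΣQ_DR · Δt = 1186 × 900 s = 1.067 × 10^6 L.
Over A = 3.07 ha, depth = V / A = 34.8 mm.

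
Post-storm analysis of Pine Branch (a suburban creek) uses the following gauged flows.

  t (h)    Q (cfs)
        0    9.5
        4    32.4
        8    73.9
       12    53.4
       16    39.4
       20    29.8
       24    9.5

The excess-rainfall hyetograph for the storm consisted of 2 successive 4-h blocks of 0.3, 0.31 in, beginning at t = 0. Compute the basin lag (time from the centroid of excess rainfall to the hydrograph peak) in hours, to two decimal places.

Centroid of excess rainfall: t_c = Σ P_i·t̄_i / ΣP_i = 4.0328 h (block centres at 2, 6 h).
Hydrograph peak occurs at t = 8 h, so basin lag t_L = 8 − 4.0328 = 3.97 h.

t_L ≈ 3.97 h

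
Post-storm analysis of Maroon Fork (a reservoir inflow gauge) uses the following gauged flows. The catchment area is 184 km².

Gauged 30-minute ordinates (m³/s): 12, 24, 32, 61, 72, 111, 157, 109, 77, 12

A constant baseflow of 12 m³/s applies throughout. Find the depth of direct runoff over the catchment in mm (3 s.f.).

d ≈ 5.35 mm

Direct runoff: 0.0, 12.0, 20.0, 49.0, 60.0, 99.0, 145.0, 97.0, 65.0, 0.0 m³/s; ΣQ_DR = 547.0 m³/s.
V = ΣQ_DR · Δt = 547.0 × 1800 s = 9.846 × 10^5 m³.
Over A = 184 km², depth = V / A = 5.35 mm.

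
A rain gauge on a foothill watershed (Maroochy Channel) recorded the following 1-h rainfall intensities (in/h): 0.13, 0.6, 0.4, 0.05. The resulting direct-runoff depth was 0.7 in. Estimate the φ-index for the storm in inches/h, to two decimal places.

Only the 2 blocks with intensity above φ contribute runoff: 0.6, 0.4 in/h.
Σ(I−φ)·Δt = d  ⇒  (0.6+0.4 − 2φ)·1 = 0.7
φ = (1.000 − 0.7/1) / 2 = 0.15 in/h.

φ ≈ 0.15 in/h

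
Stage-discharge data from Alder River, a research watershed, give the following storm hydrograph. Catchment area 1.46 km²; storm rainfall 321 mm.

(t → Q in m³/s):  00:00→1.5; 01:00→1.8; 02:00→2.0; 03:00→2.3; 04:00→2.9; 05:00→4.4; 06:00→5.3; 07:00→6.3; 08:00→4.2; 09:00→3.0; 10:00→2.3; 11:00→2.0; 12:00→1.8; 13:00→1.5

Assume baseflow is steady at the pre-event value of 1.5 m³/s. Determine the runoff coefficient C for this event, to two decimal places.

C ≈ 0.16

ΣQ_DR = 20.30 m³/s; V = ΣQ_DR·Δt = 73080 m³.
Runoff depth d = V / A = 50.05 mm.
C = d / P = 50.05 / 321 = 0.16.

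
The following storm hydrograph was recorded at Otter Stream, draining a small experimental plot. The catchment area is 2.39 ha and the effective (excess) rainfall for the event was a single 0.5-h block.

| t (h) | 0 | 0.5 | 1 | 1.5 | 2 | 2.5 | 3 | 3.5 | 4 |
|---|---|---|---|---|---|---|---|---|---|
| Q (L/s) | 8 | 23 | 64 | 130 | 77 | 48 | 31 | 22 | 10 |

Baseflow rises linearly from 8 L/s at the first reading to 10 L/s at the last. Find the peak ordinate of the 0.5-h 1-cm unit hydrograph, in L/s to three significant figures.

Direct runoff: 0.00, 14.75, 55.50, 121.25, 68.00, 38.75, 21.50, 12.25, 0.00 L/s; ΣQ_DR = 332.0 L/s, peak = 121.25 L/s.
Runoff depth d = ΣQ_DR·Δt / A = 332.0 × 1800 / (2.39 ha) = 25.00 mm.
The 1-cm UH is the DRH scaled by (10 mm)/d, so U_p = 121.25 × 10/25.00 = 48.5 L/s.

U_p ≈ 48.5 L/s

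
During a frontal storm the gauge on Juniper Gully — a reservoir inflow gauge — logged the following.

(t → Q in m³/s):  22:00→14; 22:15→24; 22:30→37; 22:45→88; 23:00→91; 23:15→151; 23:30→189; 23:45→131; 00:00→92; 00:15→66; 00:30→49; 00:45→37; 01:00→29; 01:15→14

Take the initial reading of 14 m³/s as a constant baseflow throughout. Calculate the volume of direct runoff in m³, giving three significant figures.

V ≈ 7.34 × 10^5 m³

Direct-runoff ordinates (Q − Q_b): 0.0, 10.0, 23.0, 74.0, 77.0, 137.0, 175.0, 117.0, 78.0, 52.0, 35.0, 23.0, 15.0, 0.0 m³/s.
ΣQ_DR = 816.0 m³/s.
With Δt = 0.25 h = 900 s, V = ΣQ_DR · Δt = 816.0 × 900 = 7.34 × 10^5 m³.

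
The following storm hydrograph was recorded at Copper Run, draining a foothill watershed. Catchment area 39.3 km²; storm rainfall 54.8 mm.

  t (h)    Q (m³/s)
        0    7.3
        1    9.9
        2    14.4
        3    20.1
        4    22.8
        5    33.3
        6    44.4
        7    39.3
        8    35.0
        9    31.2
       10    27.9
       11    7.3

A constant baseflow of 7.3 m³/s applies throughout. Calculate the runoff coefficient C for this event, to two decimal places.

C ≈ 0.34

ΣQ_DR = 205.3 m³/s; V = ΣQ_DR·Δt = 7.391 × 10^5 m³.
Runoff depth d = V / A = 18.81 mm.
C = d / P = 18.81 / 54.8 = 0.34.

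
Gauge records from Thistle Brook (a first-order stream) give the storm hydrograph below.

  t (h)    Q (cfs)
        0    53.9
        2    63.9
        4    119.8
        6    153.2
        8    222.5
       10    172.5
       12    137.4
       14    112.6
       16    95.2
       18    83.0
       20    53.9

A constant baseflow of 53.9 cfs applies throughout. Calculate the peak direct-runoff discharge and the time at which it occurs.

Subtracting baseflow gives direct-runoff ordinates: 0.0, 10.0, 65.9, 99.3, 168.6, 118.6, 83.5, 58.7, 41.3, 29.1, 0.0 cfs.
The maximum is 168.6 cfs, occurring at the reading for t = 8 h.

Q_p = 168.6 cfs at t = 8 h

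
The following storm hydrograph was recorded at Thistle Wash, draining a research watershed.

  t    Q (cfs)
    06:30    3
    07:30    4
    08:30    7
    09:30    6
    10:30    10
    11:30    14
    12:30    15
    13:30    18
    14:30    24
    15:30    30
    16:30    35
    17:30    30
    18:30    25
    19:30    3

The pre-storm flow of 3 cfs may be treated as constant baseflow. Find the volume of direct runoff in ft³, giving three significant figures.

Direct-runoff ordinates (Q − Q_b): 0.0, 1.0, 4.0, 3.0, 7.0, 11.0, 12.0, 15.0, 21.0, 27.0, 32.0, 27.0, 22.0, 0.0 cfs.
ΣQ_DR = 182.0 cfs.
With Δt = 1 h = 3600 s, V = ΣQ_DR · Δt = 182.0 × 3600 = 6.55 × 10^5 ft³.

V ≈ 6.55 × 10^5 ft³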